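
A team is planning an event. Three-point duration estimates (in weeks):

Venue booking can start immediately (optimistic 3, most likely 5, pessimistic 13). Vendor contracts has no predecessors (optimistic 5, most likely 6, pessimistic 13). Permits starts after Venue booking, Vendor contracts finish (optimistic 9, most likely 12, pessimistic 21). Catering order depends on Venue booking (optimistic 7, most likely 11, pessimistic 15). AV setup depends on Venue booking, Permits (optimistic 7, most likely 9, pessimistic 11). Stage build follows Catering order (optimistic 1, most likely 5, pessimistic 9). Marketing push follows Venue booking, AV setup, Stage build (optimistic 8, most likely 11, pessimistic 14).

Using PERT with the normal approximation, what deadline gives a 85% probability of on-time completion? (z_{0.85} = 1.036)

te_Venue booking = (3 + 4·5 + 13)/6 = 36/6 = 6; σ²_Venue booking = ((13−3)/6)² = 2.778
te_Vendor contracts = (5 + 4·6 + 13)/6 = 42/6 = 7; σ²_Vendor contracts = ((13−5)/6)² = 1.778
te_Permits = (9 + 4·12 + 21)/6 = 78/6 = 13; σ²_Permits = ((21−9)/6)² = 4.000
te_Catering order = (7 + 4·11 + 15)/6 = 66/6 = 11; σ²_Catering order = ((15−7)/6)² = 1.778
te_AV setup = (7 + 4·9 + 11)/6 = 54/6 = 9; σ²_AV setup = ((11−7)/6)² = 0.444
te_Stage build = (1 + 4·5 + 9)/6 = 30/6 = 5; σ²_Stage build = ((9−1)/6)² = 1.778
te_Marketing push = (8 + 4·11 + 14)/6 = 66/6 = 11; σ²_Marketing push = ((14−8)/6)² = 1.000

Forward pass:
ES_Venue booking = 0; EF_Venue booking = 6
ES_Vendor contracts = 0; EF_Vendor contracts = 7
ES_Permits = max(EF_Venue booking=6, EF_Vendor contracts=7) = 7; EF_Permits = 7+13 = 20
ES_Catering order = 6; EF_Catering order = 6+11 = 17
ES_AV setup = max(EF_Venue booking=6, EF_Permits=20) = 20; EF_AV setup = 20+9 = 29
ES_Stage build = 17; EF_Stage build = 17+5 = 22
ES_Marketing push = max(EF_Venue booking=6, EF_AV setup=29, EF_Stage build=22) = 29; EF_Marketing push = 29+11 = 40
Expected project duration μ = 40 weeks. Critical path: Vendor contracts → Permits → AV setup → Marketing push.

Variance along critical path = 1.778 + 4.000 + 0.444 + 1.000 = 7.222; σ = 2.687 weeks.
D = μ + z·σ = 40 + 1.036·2.687 = 42.8 weeks

42.8 weeks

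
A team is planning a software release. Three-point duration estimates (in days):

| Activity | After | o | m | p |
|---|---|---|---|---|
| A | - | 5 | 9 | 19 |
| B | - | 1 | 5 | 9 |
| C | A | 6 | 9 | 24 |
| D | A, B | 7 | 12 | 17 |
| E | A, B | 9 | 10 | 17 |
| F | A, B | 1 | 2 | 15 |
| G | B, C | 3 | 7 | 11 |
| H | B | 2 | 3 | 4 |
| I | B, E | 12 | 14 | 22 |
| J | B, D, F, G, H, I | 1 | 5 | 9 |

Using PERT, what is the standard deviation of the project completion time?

3.43 days

te_A = (5 + 4·9 + 19)/6 = 60/6 = 10; σ²_A = ((19−5)/6)² = 5.444
te_B = (1 + 4·5 + 9)/6 = 30/6 = 5; σ²_B = ((9−1)/6)² = 1.778
te_C = (6 + 4·9 + 24)/6 = 66/6 = 11; σ²_C = ((24−6)/6)² = 9.000
te_D = (7 + 4·12 + 17)/6 = 72/6 = 12; σ²_D = ((17−7)/6)² = 2.778
te_E = (9 + 4·10 + 17)/6 = 66/6 = 11; σ²_E = ((17−9)/6)² = 1.778
te_F = (1 + 4·2 + 15)/6 = 24/6 = 4; σ²_F = ((15−1)/6)² = 5.444
te_G = (3 + 4·7 + 11)/6 = 42/6 = 7; σ²_G = ((11−3)/6)² = 1.778
te_H = (2 + 4·3 + 4)/6 = 18/6 = 3; σ²_H = ((4−2)/6)² = 0.111
te_I = (12 + 4·14 + 22)/6 = 90/6 = 15; σ²_I = ((22−12)/6)² = 2.778
te_J = (1 + 4·5 + 9)/6 = 30/6 = 5; σ²_J = ((9−1)/6)² = 1.778

Forward pass:
ES_A = 0; EF_A = 10
ES_B = 0; EF_B = 5
ES_C = 10; EF_C = 10+11 = 21
ES_D = max(EF_A=10, EF_B=5) = 10; EF_D = 10+12 = 22
ES_E = max(EF_A=10, EF_B=5) = 10; EF_E = 10+11 = 21
ES_F = max(EF_A=10, EF_B=5) = 10; EF_F = 10+4 = 14
ES_G = max(EF_B=5, EF_C=21) = 21; EF_G = 21+7 = 28
ES_H = 5; EF_H = 5+3 = 8
ES_I = max(EF_B=5, EF_E=21) = 21; EF_I = 21+15 = 36
ES_J = max(EF_B=5, EF_D=22, EF_F=14, EF_G=28, EF_H=8, EF_I=36) = 36; EF_J = 36+5 = 41
Expected project duration μ = 41 days. Critical path: A → E → I → J.

Variance along critical path = 5.444 + 1.778 + 2.778 + 1.778 = 11.778
σ = √11.778 = 3.432 days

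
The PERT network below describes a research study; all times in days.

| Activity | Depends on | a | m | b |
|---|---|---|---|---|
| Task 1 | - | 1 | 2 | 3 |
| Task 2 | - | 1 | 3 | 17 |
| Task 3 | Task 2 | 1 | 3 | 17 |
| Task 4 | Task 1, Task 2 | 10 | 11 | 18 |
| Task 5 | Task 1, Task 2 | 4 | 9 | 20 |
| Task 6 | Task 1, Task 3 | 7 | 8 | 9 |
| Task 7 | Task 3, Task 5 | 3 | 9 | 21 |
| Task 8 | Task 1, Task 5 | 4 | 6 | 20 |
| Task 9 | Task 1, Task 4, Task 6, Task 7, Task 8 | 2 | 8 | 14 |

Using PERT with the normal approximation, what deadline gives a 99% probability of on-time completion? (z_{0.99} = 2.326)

te_Task 1 = (1 + 4·2 + 3)/6 = 12/6 = 2; σ²_Task 1 = ((3−1)/6)² = 0.111
te_Task 2 = (1 + 4·3 + 17)/6 = 30/6 = 5; σ²_Task 2 = ((17−1)/6)² = 7.111
te_Task 3 = (1 + 4·3 + 17)/6 = 30/6 = 5; σ²_Task 3 = ((17−1)/6)² = 7.111
te_Task 4 = (10 + 4·11 + 18)/6 = 72/6 = 12; σ²_Task 4 = ((18−10)/6)² = 1.778
te_Task 5 = (4 + 4·9 + 20)/6 = 60/6 = 10; σ²_Task 5 = ((20−4)/6)² = 7.111
te_Task 6 = (7 + 4·8 + 9)/6 = 48/6 = 8; σ²_Task 6 = ((9−7)/6)² = 0.111
te_Task 7 = (3 + 4·9 + 21)/6 = 60/6 = 10; σ²_Task 7 = ((21−3)/6)² = 9.000
te_Task 8 = (4 + 4·6 + 20)/6 = 48/6 = 8; σ²_Task 8 = ((20−4)/6)² = 7.111
te_Task 9 = (2 + 4·8 + 14)/6 = 48/6 = 8; σ²_Task 9 = ((14−2)/6)² = 4.000

Forward pass:
ES_Task 1 = 0; EF_Task 1 = 2
ES_Task 2 = 0; EF_Task 2 = 5
ES_Task 3 = 5; EF_Task 3 = 5+5 = 10
ES_Task 4 = max(EF_Task 1=2, EF_Task 2=5) = 5; EF_Task 4 = 5+12 = 17
ES_Task 5 = max(EF_Task 1=2, EF_Task 2=5) = 5; EF_Task 5 = 5+10 = 15
ES_Task 6 = max(EF_Task 1=2, EF_Task 3=10) = 10; EF_Task 6 = 10+8 = 18
ES_Task 7 = max(EF_Task 3=10, EF_Task 5=15) = 15; EF_Task 7 = 15+10 = 25
ES_Task 8 = max(EF_Task 1=2, EF_Task 5=15) = 15; EF_Task 8 = 15+8 = 23
ES_Task 9 = max(EF_Task 1=2, EF_Task 4=17, EF_Task 6=18, EF_Task 7=25, EF_Task 8=23) = 25; EF_Task 9 = 25+8 = 33
Expected project duration μ = 33 days. Critical path: Task 2 → Task 5 → Task 7 → Task 9.

Variance along critical path = 7.111 + 7.111 + 9.000 + 4.000 = 27.222; σ = 5.217 days.
D = μ + z·σ = 33 + 2.326·5.217 = 45.1 days

45.1 days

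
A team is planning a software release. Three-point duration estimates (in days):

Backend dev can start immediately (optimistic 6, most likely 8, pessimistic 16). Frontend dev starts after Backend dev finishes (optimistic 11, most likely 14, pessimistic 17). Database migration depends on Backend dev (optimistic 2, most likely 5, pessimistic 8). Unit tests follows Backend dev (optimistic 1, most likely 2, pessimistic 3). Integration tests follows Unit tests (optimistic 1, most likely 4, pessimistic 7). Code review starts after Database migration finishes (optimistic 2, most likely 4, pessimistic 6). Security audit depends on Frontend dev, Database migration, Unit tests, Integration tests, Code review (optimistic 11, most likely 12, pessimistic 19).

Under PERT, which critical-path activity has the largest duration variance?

Backend dev

te_Backend dev = (6 + 4·8 + 16)/6 = 54/6 = 9; σ²_Backend dev = ((16−6)/6)² = 2.778
te_Frontend dev = (11 + 4·14 + 17)/6 = 84/6 = 14; σ²_Frontend dev = ((17−11)/6)² = 1.000
te_Database migration = (2 + 4·5 + 8)/6 = 30/6 = 5; σ²_Database migration = ((8−2)/6)² = 1.000
te_Unit tests = (1 + 4·2 + 3)/6 = 12/6 = 2; σ²_Unit tests = ((3−1)/6)² = 0.111
te_Integration tests = (1 + 4·4 + 7)/6 = 24/6 = 4; σ²_Integration tests = ((7−1)/6)² = 1.000
te_Code review = (2 + 4·4 + 6)/6 = 24/6 = 4; σ²_Code review = ((6−2)/6)² = 0.444
te_Security audit = (11 + 4·12 + 19)/6 = 78/6 = 13; σ²_Security audit = ((19−11)/6)² = 1.778

Forward pass:
ES_Backend dev = 0; EF_Backend dev = 9
ES_Frontend dev = 9; EF_Frontend dev = 9+14 = 23
ES_Database migration = 9; EF_Database migration = 9+5 = 14
ES_Unit tests = 9; EF_Unit tests = 9+2 = 11
ES_Integration tests = 11; EF_Integration tests = 11+4 = 15
ES_Code review = 14; EF_Code review = 14+4 = 18
ES_Security audit = max(EF_Frontend dev=23, EF_Database migration=14, EF_Unit tests=11, EF_Integration tests=15, EF_Code review=18) = 23; EF_Security audit = 23+13 = 36
Expected project duration μ = 36 days. Critical path: Backend dev → Frontend dev → Security audit.

Variances on critical path: σ²_Backend dev=2.778, σ²_Frontend dev=1.000, σ²_Security audit=1.778.
Largest is σ²_Backend dev = 2.778.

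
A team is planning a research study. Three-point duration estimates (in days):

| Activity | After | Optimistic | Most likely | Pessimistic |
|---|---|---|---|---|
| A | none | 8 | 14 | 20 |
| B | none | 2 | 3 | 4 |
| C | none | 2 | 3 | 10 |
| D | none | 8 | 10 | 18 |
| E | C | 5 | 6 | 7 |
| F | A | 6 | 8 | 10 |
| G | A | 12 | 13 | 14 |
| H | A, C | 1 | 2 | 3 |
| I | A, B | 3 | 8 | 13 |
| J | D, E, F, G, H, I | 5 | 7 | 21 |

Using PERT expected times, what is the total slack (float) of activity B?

te_A = (8 + 4·14 + 20)/6 = 84/6 = 14
te_B = (2 + 4·3 + 4)/6 = 18/6 = 3
te_C = (2 + 4·3 + 10)/6 = 24/6 = 4
te_D = (8 + 4·10 + 18)/6 = 66/6 = 11
te_E = (5 + 4·6 + 7)/6 = 36/6 = 6
te_F = (6 + 4·8 + 10)/6 = 48/6 = 8
te_G = (12 + 4·13 + 14)/6 = 78/6 = 13
te_H = (1 + 4·2 + 3)/6 = 12/6 = 2
te_I = (3 + 4·8 + 13)/6 = 48/6 = 8
te_J = (5 + 4·7 + 21)/6 = 54/6 = 9

Forward pass:
ES_A = 0; EF_A = 14
ES_B = 0; EF_B = 3
ES_C = 0; EF_C = 4
ES_D = 0; EF_D = 11
ES_E = 4; EF_E = 4+6 = 10
ES_F = 14; EF_F = 14+8 = 22
ES_G = 14; EF_G = 14+13 = 27
ES_H = max(EF_A=14, EF_C=4) = 14; EF_H = 14+2 = 16
ES_I = max(EF_A=14, EF_B=3) = 14; EF_I = 14+8 = 22
ES_J = max(EF_D=11, EF_E=10, EF_F=22, EF_G=27, EF_H=16, EF_I=22) = 27; EF_J = 27+9 = 36
Expected project duration μ = 36 days. Critical path: A → G → J.

Backward pass:
LF_J = 36; LS_J = 36−9 = 27
LF_I = LS_J = 27; LS_I = 27−8 = 19
LF_H = LS_J = 27; LS_H = 27−2 = 25
LF_G = LS_J = 27; LS_G = 27−13 = 14
LF_F = LS_J = 27; LS_F = 27−8 = 19
LF_E = LS_J = 27; LS_E = 27−6 = 21
LF_D = LS_J = 27; LS_D = 27−11 = 16
LF_C = min(LS_E=21, LS_H=25) = 21; LS_C = 21−4 = 17
LF_B = LS_I = 19; LS_B = 19−3 = 16
LF_A = min(LS_F=19, LS_G=14, LS_H=25, LS_I=19) = 14; LS_A = 14−14 = 0
Slack_B = LS_B − ES_B = 16 − 0 = 16

16 days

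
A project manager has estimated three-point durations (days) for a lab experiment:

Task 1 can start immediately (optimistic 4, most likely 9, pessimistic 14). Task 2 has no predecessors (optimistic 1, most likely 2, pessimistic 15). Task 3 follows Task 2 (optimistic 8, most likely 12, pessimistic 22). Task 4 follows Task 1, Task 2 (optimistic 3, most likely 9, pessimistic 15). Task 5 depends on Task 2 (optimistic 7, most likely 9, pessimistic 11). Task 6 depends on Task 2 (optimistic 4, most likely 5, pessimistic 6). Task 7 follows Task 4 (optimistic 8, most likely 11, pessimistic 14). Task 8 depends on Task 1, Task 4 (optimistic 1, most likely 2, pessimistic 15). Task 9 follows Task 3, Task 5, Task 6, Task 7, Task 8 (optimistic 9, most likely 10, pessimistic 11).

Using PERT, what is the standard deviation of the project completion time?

te_Task 1 = (4 + 4·9 + 14)/6 = 54/6 = 9; σ²_Task 1 = ((14−4)/6)² = 2.778
te_Task 2 = (1 + 4·2 + 15)/6 = 24/6 = 4; σ²_Task 2 = ((15−1)/6)² = 5.444
te_Task 3 = (8 + 4·12 + 22)/6 = 78/6 = 13; σ²_Task 3 = ((22−8)/6)² = 5.444
te_Task 4 = (3 + 4·9 + 15)/6 = 54/6 = 9; σ²_Task 4 = ((15−3)/6)² = 4.000
te_Task 5 = (7 + 4·9 + 11)/6 = 54/6 = 9; σ²_Task 5 = ((11−7)/6)² = 0.444
te_Task 6 = (4 + 4·5 + 6)/6 = 30/6 = 5; σ²_Task 6 = ((6−4)/6)² = 0.111
te_Task 7 = (8 + 4·11 + 14)/6 = 66/6 = 11; σ²_Task 7 = ((14−8)/6)² = 1.000
te_Task 8 = (1 + 4·2 + 15)/6 = 24/6 = 4; σ²_Task 8 = ((15−1)/6)² = 5.444
te_Task 9 = (9 + 4·10 + 11)/6 = 60/6 = 10; σ²_Task 9 = ((11−9)/6)² = 0.111

Forward pass:
ES_Task 1 = 0; EF_Task 1 = 9
ES_Task 2 = 0; EF_Task 2 = 4
ES_Task 3 = 4; EF_Task 3 = 4+13 = 17
ES_Task 4 = max(EF_Task 1=9, EF_Task 2=4) = 9; EF_Task 4 = 9+9 = 18
ES_Task 5 = 4; EF_Task 5 = 4+9 = 13
ES_Task 6 = 4; EF_Task 6 = 4+5 = 9
ES_Task 7 = 18; EF_Task 7 = 18+11 = 29
ES_Task 8 = max(EF_Task 1=9, EF_Task 4=18) = 18; EF_Task 8 = 18+4 = 22
ES_Task 9 = max(EF_Task 3=17, EF_Task 5=13, EF_Task 6=9, EF_Task 7=29, EF_Task 8=22) = 29; EF_Task 9 = 29+10 = 39
Expected project duration μ = 39 days. Critical path: Task 1 → Task 4 → Task 7 → Task 9.

Variance along critical path = 2.778 + 4.000 + 1.000 + 0.111 = 7.889
σ = √7.889 = 2.809 days

2.81 days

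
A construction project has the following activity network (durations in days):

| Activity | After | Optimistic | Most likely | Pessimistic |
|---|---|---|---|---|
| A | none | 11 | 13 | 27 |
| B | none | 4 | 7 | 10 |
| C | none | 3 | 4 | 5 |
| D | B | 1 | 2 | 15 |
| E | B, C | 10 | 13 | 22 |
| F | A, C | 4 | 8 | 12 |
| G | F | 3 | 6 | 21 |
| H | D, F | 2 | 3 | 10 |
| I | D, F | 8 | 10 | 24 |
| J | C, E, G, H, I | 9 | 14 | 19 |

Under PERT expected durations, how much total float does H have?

te_A = (11 + 4·13 + 27)/6 = 90/6 = 15
te_B = (4 + 4·7 + 10)/6 = 42/6 = 7
te_C = (3 + 4·4 + 5)/6 = 24/6 = 4
te_D = (1 + 4·2 + 15)/6 = 24/6 = 4
te_E = (10 + 4·13 + 22)/6 = 84/6 = 14
te_F = (4 + 4·8 + 12)/6 = 48/6 = 8
te_G = (3 + 4·6 + 21)/6 = 48/6 = 8
te_H = (2 + 4·3 + 10)/6 = 24/6 = 4
te_I = (8 + 4·10 + 24)/6 = 72/6 = 12
te_J = (9 + 4·14 + 19)/6 = 84/6 = 14

Forward pass:
ES_A = 0; EF_A = 15
ES_B = 0; EF_B = 7
ES_C = 0; EF_C = 4
ES_D = 7; EF_D = 7+4 = 11
ES_E = max(EF_B=7, EF_C=4) = 7; EF_E = 7+14 = 21
ES_F = max(EF_A=15, EF_C=4) = 15; EF_F = 15+8 = 23
ES_G = 23; EF_G = 23+8 = 31
ES_H = max(EF_D=11, EF_F=23) = 23; EF_H = 23+4 = 27
ES_I = max(EF_D=11, EF_F=23) = 23; EF_I = 23+12 = 35
ES_J = max(EF_C=4, EF_E=21, EF_G=31, EF_H=27, EF_I=35) = 35; EF_J = 35+14 = 49
Expected project duration μ = 49 days. Critical path: A → F → I → J.

Backward pass:
LF_J = 49; LS_J = 49−14 = 35
LF_I = LS_J = 35; LS_I = 35−12 = 23
LF_H = LS_J = 35; LS_H = 35−4 = 31
LF_G = LS_J = 35; LS_G = 35−8 = 27
LF_F = min(LS_G=27, LS_H=31, LS_I=23) = 23; LS_F = 23−8 = 15
LF_E = LS_J = 35; LS_E = 35−14 = 21
LF_D = min(LS_H=31, LS_I=23) = 23; LS_D = 23−4 = 19
LF_C = min(LS_E=21, LS_F=15, LS_J=35) = 15; LS_C = 15−4 = 11
LF_B = min(LS_D=19, LS_E=21) = 19; LS_B = 19−7 = 12
LF_A = LS_F = 15; LS_A = 15−15 = 0
Slack_H = LS_H − ES_H = 31 − 23 = 8

8 days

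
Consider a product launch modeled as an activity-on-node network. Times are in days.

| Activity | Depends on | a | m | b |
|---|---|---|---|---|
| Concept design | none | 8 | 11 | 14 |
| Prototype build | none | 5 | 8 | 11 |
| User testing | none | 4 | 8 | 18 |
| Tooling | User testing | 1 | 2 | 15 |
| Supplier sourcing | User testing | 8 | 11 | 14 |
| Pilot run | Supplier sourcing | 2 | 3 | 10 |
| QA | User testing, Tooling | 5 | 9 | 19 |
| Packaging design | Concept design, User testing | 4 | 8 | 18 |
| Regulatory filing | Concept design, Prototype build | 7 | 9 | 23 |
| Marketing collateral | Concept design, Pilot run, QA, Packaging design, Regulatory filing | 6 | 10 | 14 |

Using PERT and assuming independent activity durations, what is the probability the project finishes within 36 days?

te_Concept design = (8 + 4·11 + 14)/6 = 66/6 = 11; σ²_Concept design = ((14−8)/6)² = 1.000
te_Prototype build = (5 + 4·8 + 11)/6 = 48/6 = 8; σ²_Prototype build = ((11−5)/6)² = 1.000
te_User testing = (4 + 4·8 + 18)/6 = 54/6 = 9; σ²_User testing = ((18−4)/6)² = 5.444
te_Tooling = (1 + 4·2 + 15)/6 = 24/6 = 4; σ²_Tooling = ((15−1)/6)² = 5.444
te_Supplier sourcing = (8 + 4·11 + 14)/6 = 66/6 = 11; σ²_Supplier sourcing = ((14−8)/6)² = 1.000
te_Pilot run = (2 + 4·3 + 10)/6 = 24/6 = 4; σ²_Pilot run = ((10−2)/6)² = 1.778
te_QA = (5 + 4·9 + 19)/6 = 60/6 = 10; σ²_QA = ((19−5)/6)² = 5.444
te_Packaging design = (4 + 4·8 + 18)/6 = 54/6 = 9; σ²_Packaging design = ((18−4)/6)² = 5.444
te_Regulatory filing = (7 + 4·9 + 23)/6 = 66/6 = 11; σ²_Regulatory filing = ((23−7)/6)² = 7.111
te_Marketing collateral = (6 + 4·10 + 14)/6 = 60/6 = 10; σ²_Marketing collateral = ((14−6)/6)² = 1.778

Forward pass:
ES_Concept design = 0; EF_Concept design = 11
ES_Prototype build = 0; EF_Prototype build = 8
ES_User testing = 0; EF_User testing = 9
ES_Tooling = 9; EF_Tooling = 9+4 = 13
ES_Supplier sourcing = 9; EF_Supplier sourcing = 9+11 = 20
ES_Pilot run = 20; EF_Pilot run = 20+4 = 24
ES_QA = max(EF_User testing=9, EF_Tooling=13) = 13; EF_QA = 13+10 = 23
ES_Packaging design = max(EF_Concept design=11, EF_User testing=9) = 11; EF_Packaging design = 11+9 = 20
ES_Regulatory filing = max(EF_Concept design=11, EF_Prototype build=8) = 11; EF_Regulatory filing = 11+11 = 22
ES_Marketing collateral = max(EF_Concept design=11, EF_Pilot run=24, EF_QA=23, EF_Packaging design=20, EF_Regulatory filing=22) = 24; EF_Marketing collateral = 24+10 = 34
Expected project duration μ = 34 days. Critical path: User testing → Supplier sourcing → Pilot run → Marketing collateral.

Variance along critical path = 5.444 + 1.000 + 1.778 + 1.778 = 10.000; σ = √10.000 = 3.162 days.
Z = (36 − 34) / 3.162 = 0.632
P(T ≤ 36) = Φ(0.632) ≈ 0.736

0.736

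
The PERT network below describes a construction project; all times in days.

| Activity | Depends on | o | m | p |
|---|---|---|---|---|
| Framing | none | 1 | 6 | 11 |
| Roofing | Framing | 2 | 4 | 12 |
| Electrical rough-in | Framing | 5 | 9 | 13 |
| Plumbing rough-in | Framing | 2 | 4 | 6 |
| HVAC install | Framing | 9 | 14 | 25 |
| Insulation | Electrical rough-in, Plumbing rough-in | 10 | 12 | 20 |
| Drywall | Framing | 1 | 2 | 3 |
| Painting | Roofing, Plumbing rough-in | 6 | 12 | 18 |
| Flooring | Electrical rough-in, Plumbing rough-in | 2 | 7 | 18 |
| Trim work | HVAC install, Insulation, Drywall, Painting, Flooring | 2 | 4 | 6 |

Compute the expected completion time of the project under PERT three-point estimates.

te_Framing = (1 + 4·6 + 11)/6 = 36/6 = 6
te_Roofing = (2 + 4·4 + 12)/6 = 30/6 = 5
te_Electrical rough-in = (5 + 4·9 + 13)/6 = 54/6 = 9
te_Plumbing rough-in = (2 + 4·4 + 6)/6 = 24/6 = 4
te_HVAC install = (9 + 4·14 + 25)/6 = 90/6 = 15
te_Insulation = (10 + 4·12 + 20)/6 = 78/6 = 13
te_Drywall = (1 + 4·2 + 3)/6 = 12/6 = 2
te_Painting = (6 + 4·12 + 18)/6 = 72/6 = 12
te_Flooring = (2 + 4·7 + 18)/6 = 48/6 = 8
te_Trim work = (2 + 4·4 + 6)/6 = 24/6 = 4

Forward pass:
ES_Framing = 0; EF_Framing = 6
ES_Roofing = 6; EF_Roofing = 6+5 = 11
ES_Electrical rough-in = 6; EF_Electrical rough-in = 6+9 = 15
ES_Plumbing rough-in = 6; EF_Plumbing rough-in = 6+4 = 10
ES_HVAC install = 6; EF_HVAC install = 6+15 = 21
ES_Insulation = max(EF_Electrical rough-in=15, EF_Plumbing rough-in=10) = 15; EF_Insulation = 15+13 = 28
ES_Drywall = 6; EF_Drywall = 6+2 = 8
ES_Painting = max(EF_Roofing=11, EF_Plumbing rough-in=10) = 11; EF_Painting = 11+12 = 23
ES_Flooring = max(EF_Electrical rough-in=15, EF_Plumbing rough-in=10) = 15; EF_Flooring = 15+8 = 23
ES_Trim work = max(EF_HVAC install=21, EF_Insulation=28, EF_Drywall=8, EF_Painting=23, EF_Flooring=23) = 28; EF_Trim work = 28+4 = 32
Expected project duration μ = 32 days. Critical path: Framing → Electrical rough-in → Insulation → Trim work.

32 days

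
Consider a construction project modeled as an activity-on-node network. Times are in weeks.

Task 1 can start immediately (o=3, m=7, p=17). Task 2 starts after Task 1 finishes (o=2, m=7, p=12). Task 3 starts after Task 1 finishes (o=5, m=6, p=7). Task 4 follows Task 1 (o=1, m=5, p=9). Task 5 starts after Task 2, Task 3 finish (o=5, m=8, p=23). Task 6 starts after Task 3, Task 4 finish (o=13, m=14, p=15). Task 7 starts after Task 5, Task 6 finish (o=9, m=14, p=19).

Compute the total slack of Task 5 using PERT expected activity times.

te_Task 1 = (3 + 4·7 + 17)/6 = 48/6 = 8
te_Task 2 = (2 + 4·7 + 12)/6 = 42/6 = 7
te_Task 3 = (5 + 4·6 + 7)/6 = 36/6 = 6
te_Task 4 = (1 + 4·5 + 9)/6 = 30/6 = 5
te_Task 5 = (5 + 4·8 + 23)/6 = 60/6 = 10
te_Task 6 = (13 + 4·14 + 15)/6 = 84/6 = 14
te_Task 7 = (9 + 4·14 + 19)/6 = 84/6 = 14

Forward pass:
ES_Task 1 = 0; EF_Task 1 = 8
ES_Task 2 = 8; EF_Task 2 = 8+7 = 15
ES_Task 3 = 8; EF_Task 3 = 8+6 = 14
ES_Task 4 = 8; EF_Task 4 = 8+5 = 13
ES_Task 5 = max(EF_Task 2=15, EF_Task 3=14) = 15; EF_Task 5 = 15+10 = 25
ES_Task 6 = max(EF_Task 3=14, EF_Task 4=13) = 14; EF_Task 6 = 14+14 = 28
ES_Task 7 = max(EF_Task 5=25, EF_Task 6=28) = 28; EF_Task 7 = 28+14 = 42
Expected project duration μ = 42 weeks. Critical path: Task 1 → Task 3 → Task 6 → Task 7.

Backward pass:
LF_Task 7 = 42; LS_Task 7 = 42−14 = 28
LF_Task 6 = LS_Task 7 = 28; LS_Task 6 = 28−14 = 14
LF_Task 5 = LS_Task 7 = 28; LS_Task 5 = 28−10 = 18
LF_Task 4 = LS_Task 6 = 14; LS_Task 4 = 14−5 = 9
LF_Task 3 = min(LS_Task 5=18, LS_Task 6=14) = 14; LS_Task 3 = 14−6 = 8
LF_Task 2 = LS_Task 5 = 18; LS_Task 2 = 18−7 = 11
LF_Task 1 = min(LS_Task 2=11, LS_Task 3=8, LS_Task 4=9) = 8; LS_Task 1 = 8−8 = 0
Slack_Task 5 = LS_Task 5 − ES_Task 5 = 18 − 15 = 3

3 weeks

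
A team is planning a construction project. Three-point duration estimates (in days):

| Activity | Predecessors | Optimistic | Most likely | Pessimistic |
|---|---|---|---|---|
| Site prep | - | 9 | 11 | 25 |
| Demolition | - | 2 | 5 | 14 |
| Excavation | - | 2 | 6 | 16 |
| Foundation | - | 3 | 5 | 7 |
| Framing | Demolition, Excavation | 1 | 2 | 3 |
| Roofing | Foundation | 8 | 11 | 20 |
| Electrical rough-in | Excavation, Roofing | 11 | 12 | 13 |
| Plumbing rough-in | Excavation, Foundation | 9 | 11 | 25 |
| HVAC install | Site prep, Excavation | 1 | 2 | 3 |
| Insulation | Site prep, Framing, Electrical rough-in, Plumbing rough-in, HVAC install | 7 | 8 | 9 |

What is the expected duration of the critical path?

37 days

te_Site prep = (9 + 4·11 + 25)/6 = 78/6 = 13
te_Demolition = (2 + 4·5 + 14)/6 = 36/6 = 6
te_Excavation = (2 + 4·6 + 16)/6 = 42/6 = 7
te_Foundation = (3 + 4·5 + 7)/6 = 30/6 = 5
te_Framing = (1 + 4·2 + 3)/6 = 12/6 = 2
te_Roofing = (8 + 4·11 + 20)/6 = 72/6 = 12
te_Electrical rough-in = (11 + 4·12 + 13)/6 = 72/6 = 12
te_Plumbing rough-in = (9 + 4·11 + 25)/6 = 78/6 = 13
te_HVAC install = (1 + 4·2 + 3)/6 = 12/6 = 2
te_Insulation = (7 + 4·8 + 9)/6 = 48/6 = 8

Forward pass:
ES_Site prep = 0; EF_Site prep = 13
ES_Demolition = 0; EF_Demolition = 6
ES_Excavation = 0; EF_Excavation = 7
ES_Foundation = 0; EF_Foundation = 5
ES_Framing = max(EF_Demolition=6, EF_Excavation=7) = 7; EF_Framing = 7+2 = 9
ES_Roofing = 5; EF_Roofing = 5+12 = 17
ES_Electrical rough-in = max(EF_Excavation=7, EF_Roofing=17) = 17; EF_Electrical rough-in = 17+12 = 29
ES_Plumbing rough-in = max(EF_Excavation=7, EF_Foundation=5) = 7; EF_Plumbing rough-in = 7+13 = 20
ES_HVAC install = max(EF_Site prep=13, EF_Excavation=7) = 13; EF_HVAC install = 13+2 = 15
ES_Insulation = max(EF_Site prep=13, EF_Framing=9, EF_Electrical rough-in=29, EF_Plumbing rough-in=20, EF_HVAC install=15) = 29; EF_Insulation = 29+8 = 37
Expected project duration μ = 37 days. Critical path: Foundation → Roofing → Electrical rough-in → Insulation.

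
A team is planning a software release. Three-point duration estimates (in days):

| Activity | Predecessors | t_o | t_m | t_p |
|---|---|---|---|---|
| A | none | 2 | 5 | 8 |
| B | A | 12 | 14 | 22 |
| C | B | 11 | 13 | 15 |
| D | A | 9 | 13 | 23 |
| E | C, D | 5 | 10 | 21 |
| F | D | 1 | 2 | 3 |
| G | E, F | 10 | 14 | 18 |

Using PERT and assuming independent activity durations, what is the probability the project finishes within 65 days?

0.973

te_A = (2 + 4·5 + 8)/6 = 30/6 = 5; σ²_A = ((8−2)/6)² = 1.000
te_B = (12 + 4·14 + 22)/6 = 90/6 = 15; σ²_B = ((22−12)/6)² = 2.778
te_C = (11 + 4·13 + 15)/6 = 78/6 = 13; σ²_C = ((15−11)/6)² = 0.444
te_D = (9 + 4·13 + 23)/6 = 84/6 = 14; σ²_D = ((23−9)/6)² = 5.444
te_E = (5 + 4·10 + 21)/6 = 66/6 = 11; σ²_E = ((21−5)/6)² = 7.111
te_F = (1 + 4·2 + 3)/6 = 12/6 = 2; σ²_F = ((3−1)/6)² = 0.111
te_G = (10 + 4·14 + 18)/6 = 84/6 = 14; σ²_G = ((18−10)/6)² = 1.778

Forward pass:
ES_A = 0; EF_A = 5
ES_B = 5; EF_B = 5+15 = 20
ES_C = 20; EF_C = 20+13 = 33
ES_D = 5; EF_D = 5+14 = 19
ES_E = max(EF_C=33, EF_D=19) = 33; EF_E = 33+11 = 44
ES_F = 19; EF_F = 19+2 = 21
ES_G = max(EF_E=44, EF_F=21) = 44; EF_G = 44+14 = 58
Expected project duration μ = 58 days. Critical path: A → B → C → E → G.

Variance along critical path = 1.000 + 2.778 + 0.444 + 7.111 + 1.778 = 13.111; σ = √13.111 = 3.621 days.
Z = (65 − 58) / 3.621 = 1.933
P(T ≤ 65) = Φ(1.933) ≈ 0.973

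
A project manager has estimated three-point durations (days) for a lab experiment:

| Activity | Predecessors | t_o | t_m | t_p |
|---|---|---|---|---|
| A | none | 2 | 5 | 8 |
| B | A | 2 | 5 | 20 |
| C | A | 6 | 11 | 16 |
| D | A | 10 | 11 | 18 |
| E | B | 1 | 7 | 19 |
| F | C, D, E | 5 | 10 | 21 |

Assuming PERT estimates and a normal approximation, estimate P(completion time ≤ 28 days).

0.279

te_A = (2 + 4·5 + 8)/6 = 30/6 = 5; σ²_A = ((8−2)/6)² = 1.000
te_B = (2 + 4·5 + 20)/6 = 42/6 = 7; σ²_B = ((20−2)/6)² = 9.000
te_C = (6 + 4·11 + 16)/6 = 66/6 = 11; σ²_C = ((16−6)/6)² = 2.778
te_D = (10 + 4·11 + 18)/6 = 72/6 = 12; σ²_D = ((18−10)/6)² = 1.778
te_E = (1 + 4·7 + 19)/6 = 48/6 = 8; σ²_E = ((19−1)/6)² = 9.000
te_F = (5 + 4·10 + 21)/6 = 66/6 = 11; σ²_F = ((21−5)/6)² = 7.111

Forward pass:
ES_A = 0; EF_A = 5
ES_B = 5; EF_B = 5+7 = 12
ES_C = 5; EF_C = 5+11 = 16
ES_D = 5; EF_D = 5+12 = 17
ES_E = 12; EF_E = 12+8 = 20
ES_F = max(EF_C=16, EF_D=17, EF_E=20) = 20; EF_F = 20+11 = 31
Expected project duration μ = 31 days. Critical path: A → B → E → F.

Variance along critical path = 1.000 + 9.000 + 9.000 + 7.111 = 26.111; σ = √26.111 = 5.110 days.
Z = (28 − 31) / 5.110 = -0.587
P(T ≤ 28) = Φ(-0.587) ≈ 0.279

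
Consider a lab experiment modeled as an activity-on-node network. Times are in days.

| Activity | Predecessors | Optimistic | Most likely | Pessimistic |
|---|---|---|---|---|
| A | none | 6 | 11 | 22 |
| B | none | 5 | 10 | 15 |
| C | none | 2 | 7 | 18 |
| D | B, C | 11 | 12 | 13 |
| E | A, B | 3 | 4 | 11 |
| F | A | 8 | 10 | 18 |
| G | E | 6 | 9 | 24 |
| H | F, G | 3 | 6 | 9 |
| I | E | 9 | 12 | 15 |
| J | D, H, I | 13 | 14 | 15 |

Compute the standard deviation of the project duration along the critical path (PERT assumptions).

4.36 days

te_A = (6 + 4·11 + 22)/6 = 72/6 = 12; σ²_A = ((22−6)/6)² = 7.111
te_B = (5 + 4·10 + 15)/6 = 60/6 = 10; σ²_B = ((15−5)/6)² = 2.778
te_C = (2 + 4·7 + 18)/6 = 48/6 = 8; σ²_C = ((18−2)/6)² = 7.111
te_D = (11 + 4·12 + 13)/6 = 72/6 = 12; σ²_D = ((13−11)/6)² = 0.111
te_E = (3 + 4·4 + 11)/6 = 30/6 = 5; σ²_E = ((11−3)/6)² = 1.778
te_F = (8 + 4·10 + 18)/6 = 66/6 = 11; σ²_F = ((18−8)/6)² = 2.778
te_G = (6 + 4·9 + 24)/6 = 66/6 = 11; σ²_G = ((24−6)/6)² = 9.000
te_H = (3 + 4·6 + 9)/6 = 36/6 = 6; σ²_H = ((9−3)/6)² = 1.000
te_I = (9 + 4·12 + 15)/6 = 72/6 = 12; σ²_I = ((15−9)/6)² = 1.000
te_J = (13 + 4·14 + 15)/6 = 84/6 = 14; σ²_J = ((15−13)/6)² = 0.111

Forward pass:
ES_A = 0; EF_A = 12
ES_B = 0; EF_B = 10
ES_C = 0; EF_C = 8
ES_D = max(EF_B=10, EF_C=8) = 10; EF_D = 10+12 = 22
ES_E = max(EF_A=12, EF_B=10) = 12; EF_E = 12+5 = 17
ES_F = 12; EF_F = 12+11 = 23
ES_G = 17; EF_G = 17+11 = 28
ES_H = max(EF_F=23, EF_G=28) = 28; EF_H = 28+6 = 34
ES_I = 17; EF_I = 17+12 = 29
ES_J = max(EF_D=22, EF_H=34, EF_I=29) = 34; EF_J = 34+14 = 48
Expected project duration μ = 48 days. Critical path: A → E → G → H → J.

Variance along critical path = 7.111 + 1.778 + 9.000 + 1.000 + 0.111 = 19.000
σ = √19.000 = 4.359 days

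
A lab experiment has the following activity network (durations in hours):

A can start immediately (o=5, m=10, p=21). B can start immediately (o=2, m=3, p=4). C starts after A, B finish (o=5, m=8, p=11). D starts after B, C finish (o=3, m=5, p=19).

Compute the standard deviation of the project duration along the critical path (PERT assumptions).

te_A = (5 + 4·10 + 21)/6 = 66/6 = 11; σ²_A = ((21−5)/6)² = 7.111
te_B = (2 + 4·3 + 4)/6 = 18/6 = 3; σ²_B = ((4−2)/6)² = 0.111
te_C = (5 + 4·8 + 11)/6 = 48/6 = 8; σ²_C = ((11−5)/6)² = 1.000
te_D = (3 + 4·5 + 19)/6 = 42/6 = 7; σ²_D = ((19−3)/6)² = 7.111

Forward pass:
ES_A = 0; EF_A = 11
ES_B = 0; EF_B = 3
ES_C = max(EF_A=11, EF_B=3) = 11; EF_C = 11+8 = 19
ES_D = max(EF_B=3, EF_C=19) = 19; EF_D = 19+7 = 26
Expected project duration μ = 26 hours. Critical path: A → C → D.

Variance along critical path = 7.111 + 1.000 + 7.111 = 15.222
σ = √15.222 = 3.902 hours

3.90 hours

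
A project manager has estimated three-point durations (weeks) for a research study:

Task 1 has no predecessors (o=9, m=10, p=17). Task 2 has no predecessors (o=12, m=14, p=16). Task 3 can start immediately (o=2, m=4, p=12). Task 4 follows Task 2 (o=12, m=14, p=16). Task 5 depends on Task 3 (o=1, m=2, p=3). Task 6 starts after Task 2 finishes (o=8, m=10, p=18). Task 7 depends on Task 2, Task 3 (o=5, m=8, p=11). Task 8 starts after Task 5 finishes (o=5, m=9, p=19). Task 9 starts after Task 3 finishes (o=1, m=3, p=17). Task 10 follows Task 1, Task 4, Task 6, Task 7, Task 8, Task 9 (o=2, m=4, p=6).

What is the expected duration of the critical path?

32 weeks

te_Task 1 = (9 + 4·10 + 17)/6 = 66/6 = 11
te_Task 2 = (12 + 4·14 + 16)/6 = 84/6 = 14
te_Task 3 = (2 + 4·4 + 12)/6 = 30/6 = 5
te_Task 4 = (12 + 4·14 + 16)/6 = 84/6 = 14
te_Task 5 = (1 + 4·2 + 3)/6 = 12/6 = 2
te_Task 6 = (8 + 4·10 + 18)/6 = 66/6 = 11
te_Task 7 = (5 + 4·8 + 11)/6 = 48/6 = 8
te_Task 8 = (5 + 4·9 + 19)/6 = 60/6 = 10
te_Task 9 = (1 + 4·3 + 17)/6 = 30/6 = 5
te_Task 10 = (2 + 4·4 + 6)/6 = 24/6 = 4

Forward pass:
ES_Task 1 = 0; EF_Task 1 = 11
ES_Task 2 = 0; EF_Task 2 = 14
ES_Task 3 = 0; EF_Task 3 = 5
ES_Task 4 = 14; EF_Task 4 = 14+14 = 28
ES_Task 5 = 5; EF_Task 5 = 5+2 = 7
ES_Task 6 = 14; EF_Task 6 = 14+11 = 25
ES_Task 7 = max(EF_Task 2=14, EF_Task 3=5) = 14; EF_Task 7 = 14+8 = 22
ES_Task 8 = 7; EF_Task 8 = 7+10 = 17
ES_Task 9 = 5; EF_Task 9 = 5+5 = 10
ES_Task 10 = max(EF_Task 1=11, EF_Task 4=28, EF_Task 6=25, EF_Task 7=22, EF_Task 8=17, EF_Task 9=10) = 28; EF_Task 10 = 28+4 = 32
Expected project duration μ = 32 weeks. Critical path: Task 2 → Task 4 → Task 10.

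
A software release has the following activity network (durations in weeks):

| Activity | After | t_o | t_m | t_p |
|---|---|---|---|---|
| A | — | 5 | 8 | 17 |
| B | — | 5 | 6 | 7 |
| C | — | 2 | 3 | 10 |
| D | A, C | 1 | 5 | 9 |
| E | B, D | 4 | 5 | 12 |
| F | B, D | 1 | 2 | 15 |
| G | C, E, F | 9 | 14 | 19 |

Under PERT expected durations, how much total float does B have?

8 weeks

te_A = (5 + 4·8 + 17)/6 = 54/6 = 9
te_B = (5 + 4·6 + 7)/6 = 36/6 = 6
te_C = (2 + 4·3 + 10)/6 = 24/6 = 4
te_D = (1 + 4·5 + 9)/6 = 30/6 = 5
te_E = (4 + 4·5 + 12)/6 = 36/6 = 6
te_F = (1 + 4·2 + 15)/6 = 24/6 = 4
te_G = (9 + 4·14 + 19)/6 = 84/6 = 14

Forward pass:
ES_A = 0; EF_A = 9
ES_B = 0; EF_B = 6
ES_C = 0; EF_C = 4
ES_D = max(EF_A=9, EF_C=4) = 9; EF_D = 9+5 = 14
ES_E = max(EF_B=6, EF_D=14) = 14; EF_E = 14+6 = 20
ES_F = max(EF_B=6, EF_D=14) = 14; EF_F = 14+4 = 18
ES_G = max(EF_C=4, EF_E=20, EF_F=18) = 20; EF_G = 20+14 = 34
Expected project duration μ = 34 weeks. Critical path: A → D → E → G.

Backward pass:
LF_G = 34; LS_G = 34−14 = 20
LF_F = LS_G = 20; LS_F = 20−4 = 16
LF_E = LS_G = 20; LS_E = 20−6 = 14
LF_D = min(LS_E=14, LS_F=16) = 14; LS_D = 14−5 = 9
LF_C = min(LS_D=9, LS_G=20) = 9; LS_C = 9−4 = 5
LF_B = min(LS_E=14, LS_F=16) = 14; LS_B = 14−6 = 8
LF_A = LS_D = 9; LS_A = 9−9 = 0
Slack_B = LS_B − ES_B = 8 − 0 = 8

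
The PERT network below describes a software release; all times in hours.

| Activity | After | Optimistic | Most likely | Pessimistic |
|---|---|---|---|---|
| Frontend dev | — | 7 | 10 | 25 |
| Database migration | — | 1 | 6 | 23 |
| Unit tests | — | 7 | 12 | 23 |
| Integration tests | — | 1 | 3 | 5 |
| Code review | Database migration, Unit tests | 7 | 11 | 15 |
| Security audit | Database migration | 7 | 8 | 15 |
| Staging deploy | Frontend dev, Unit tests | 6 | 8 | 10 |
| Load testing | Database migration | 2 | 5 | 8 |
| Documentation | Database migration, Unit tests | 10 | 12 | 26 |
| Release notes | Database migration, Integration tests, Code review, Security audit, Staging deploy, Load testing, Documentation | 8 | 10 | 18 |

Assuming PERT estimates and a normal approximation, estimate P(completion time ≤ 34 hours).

te_Frontend dev = (7 + 4·10 + 25)/6 = 72/6 = 12; σ²_Frontend dev = ((25−7)/6)² = 9.000
te_Database migration = (1 + 4·6 + 23)/6 = 48/6 = 8; σ²_Database migration = ((23−1)/6)² = 13.444
te_Unit tests = (7 + 4·12 + 23)/6 = 78/6 = 13; σ²_Unit tests = ((23−7)/6)² = 7.111
te_Integration tests = (1 + 4·3 + 5)/6 = 18/6 = 3; σ²_Integration tests = ((5−1)/6)² = 0.444
te_Code review = (7 + 4·11 + 15)/6 = 66/6 = 11; σ²_Code review = ((15−7)/6)² = 1.778
te_Security audit = (7 + 4·8 + 15)/6 = 54/6 = 9; σ²_Security audit = ((15−7)/6)² = 1.778
te_Staging deploy = (6 + 4·8 + 10)/6 = 48/6 = 8; σ²_Staging deploy = ((10−6)/6)² = 0.444
te_Load testing = (2 + 4·5 + 8)/6 = 30/6 = 5; σ²_Load testing = ((8−2)/6)² = 1.000
te_Documentation = (10 + 4·12 + 26)/6 = 84/6 = 14; σ²_Documentation = ((26−10)/6)² = 7.111
te_Release notes = (8 + 4·10 + 18)/6 = 66/6 = 11; σ²_Release notes = ((18−8)/6)² = 2.778

Forward pass:
ES_Frontend dev = 0; EF_Frontend dev = 12
ES_Database migration = 0; EF_Database migration = 8
ES_Unit tests = 0; EF_Unit tests = 13
ES_Integration tests = 0; EF_Integration tests = 3
ES_Code review = max(EF_Database migration=8, EF_Unit tests=13) = 13; EF_Code review = 13+11 = 24
ES_Security audit = 8; EF_Security audit = 8+9 = 17
ES_Staging deploy = max(EF_Frontend dev=12, EF_Unit tests=13) = 13; EF_Staging deploy = 13+8 = 21
ES_Load testing = 8; EF_Load testing = 8+5 = 13
ES_Documentation = max(EF_Database migration=8, EF_Unit tests=13) = 13; EF_Documentation = 13+14 = 27
ES_Release notes = max(EF_Database migration=8, EF_Integration tests=3, EF_Code review=24, EF_Security audit=17, EF_Staging deploy=21, EF_Load testing=13, EF_Documentation=27) = 27; EF_Release notes = 27+11 = 38
Expected project duration μ = 38 hours. Critical path: Unit tests → Documentation → Release notes.

Variance along critical path = 7.111 + 7.111 + 2.778 = 17.000; σ = √17.000 = 4.123 hours.
Z = (34 − 38) / 4.123 = -0.970
P(T ≤ 34) = Φ(-0.970) ≈ 0.166

0.166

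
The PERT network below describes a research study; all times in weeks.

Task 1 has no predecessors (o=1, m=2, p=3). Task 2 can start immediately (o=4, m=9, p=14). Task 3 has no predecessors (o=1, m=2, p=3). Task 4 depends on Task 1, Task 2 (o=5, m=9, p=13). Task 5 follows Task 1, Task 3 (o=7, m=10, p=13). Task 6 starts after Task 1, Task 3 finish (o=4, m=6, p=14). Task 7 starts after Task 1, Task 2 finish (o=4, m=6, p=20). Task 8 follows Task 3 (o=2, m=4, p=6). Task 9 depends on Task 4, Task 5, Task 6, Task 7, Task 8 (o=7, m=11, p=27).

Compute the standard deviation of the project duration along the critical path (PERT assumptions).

te_Task 1 = (1 + 4·2 + 3)/6 = 12/6 = 2; σ²_Task 1 = ((3−1)/6)² = 0.111
te_Task 2 = (4 + 4·9 + 14)/6 = 54/6 = 9; σ²_Task 2 = ((14−4)/6)² = 2.778
te_Task 3 = (1 + 4·2 + 3)/6 = 12/6 = 2; σ²_Task 3 = ((3−1)/6)² = 0.111
te_Task 4 = (5 + 4·9 + 13)/6 = 54/6 = 9; σ²_Task 4 = ((13−5)/6)² = 1.778
te_Task 5 = (7 + 4·10 + 13)/6 = 60/6 = 10; σ²_Task 5 = ((13−7)/6)² = 1.000
te_Task 6 = (4 + 4·6 + 14)/6 = 42/6 = 7; σ²_Task 6 = ((14−4)/6)² = 2.778
te_Task 7 = (4 + 4·6 + 20)/6 = 48/6 = 8; σ²_Task 7 = ((20−4)/6)² = 7.111
te_Task 8 = (2 + 4·4 + 6)/6 = 24/6 = 4; σ²_Task 8 = ((6−2)/6)² = 0.444
te_Task 9 = (7 + 4·11 + 27)/6 = 78/6 = 13; σ²_Task 9 = ((27−7)/6)² = 11.111

Forward pass:
ES_Task 1 = 0; EF_Task 1 = 2
ES_Task 2 = 0; EF_Task 2 = 9
ES_Task 3 = 0; EF_Task 3 = 2
ES_Task 4 = max(EF_Task 1=2, EF_Task 2=9) = 9; EF_Task 4 = 9+9 = 18
ES_Task 5 = max(EF_Task 1=2, EF_Task 3=2) = 2; EF_Task 5 = 2+10 = 12
ES_Task 6 = max(EF_Task 1=2, EF_Task 3=2) = 2; EF_Task 6 = 2+7 = 9
ES_Task 7 = max(EF_Task 1=2, EF_Task 2=9) = 9; EF_Task 7 = 9+8 = 17
ES_Task 8 = 2; EF_Task 8 = 2+4 = 6
ES_Task 9 = max(EF_Task 4=18, EF_Task 5=12, EF_Task 6=9, EF_Task 7=17, EF_Task 8=6) = 18; EF_Task 9 = 18+13 = 31
Expected project duration μ = 31 weeks. Critical path: Task 2 → Task 4 → Task 9.

Variance along critical path = 2.778 + 1.778 + 11.111 = 15.667
σ = √15.667 = 3.958 weeks

3.96 weeks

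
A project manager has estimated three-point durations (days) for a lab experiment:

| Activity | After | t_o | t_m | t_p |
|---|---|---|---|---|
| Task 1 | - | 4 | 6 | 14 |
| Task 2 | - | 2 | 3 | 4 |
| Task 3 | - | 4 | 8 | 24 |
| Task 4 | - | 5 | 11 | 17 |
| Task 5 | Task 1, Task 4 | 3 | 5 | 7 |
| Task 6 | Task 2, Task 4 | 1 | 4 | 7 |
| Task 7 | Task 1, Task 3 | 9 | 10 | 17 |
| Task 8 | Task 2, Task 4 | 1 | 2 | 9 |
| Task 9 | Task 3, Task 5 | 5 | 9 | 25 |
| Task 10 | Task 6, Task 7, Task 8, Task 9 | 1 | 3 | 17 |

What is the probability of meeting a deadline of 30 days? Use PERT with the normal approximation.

te_Task 1 = (4 + 4·6 + 14)/6 = 42/6 = 7; σ²_Task 1 = ((14−4)/6)² = 2.778
te_Task 2 = (2 + 4·3 + 4)/6 = 18/6 = 3; σ²_Task 2 = ((4−2)/6)² = 0.111
te_Task 3 = (4 + 4·8 + 24)/6 = 60/6 = 10; σ²_Task 3 = ((24−4)/6)² = 11.111
te_Task 4 = (5 + 4·11 + 17)/6 = 66/6 = 11; σ²_Task 4 = ((17−5)/6)² = 4.000
te_Task 5 = (3 + 4·5 + 7)/6 = 30/6 = 5; σ²_Task 5 = ((7−3)/6)² = 0.444
te_Task 6 = (1 + 4·4 + 7)/6 = 24/6 = 4; σ²_Task 6 = ((7−1)/6)² = 1.000
te_Task 7 = (9 + 4·10 + 17)/6 = 66/6 = 11; σ²_Task 7 = ((17−9)/6)² = 1.778
te_Task 8 = (1 + 4·2 + 9)/6 = 18/6 = 3; σ²_Task 8 = ((9−1)/6)² = 1.778
te_Task 9 = (5 + 4·9 + 25)/6 = 66/6 = 11; σ²_Task 9 = ((25−5)/6)² = 11.111
te_Task 10 = (1 + 4·3 + 17)/6 = 30/6 = 5; σ²_Task 10 = ((17−1)/6)² = 7.111

Forward pass:
ES_Task 1 = 0; EF_Task 1 = 7
ES_Task 2 = 0; EF_Task 2 = 3
ES_Task 3 = 0; EF_Task 3 = 10
ES_Task 4 = 0; EF_Task 4 = 11
ES_Task 5 = max(EF_Task 1=7, EF_Task 4=11) = 11; EF_Task 5 = 11+5 = 16
ES_Task 6 = max(EF_Task 2=3, EF_Task 4=11) = 11; EF_Task 6 = 11+4 = 15
ES_Task 7 = max(EF_Task 1=7, EF_Task 3=10) = 10; EF_Task 7 = 10+11 = 21
ES_Task 8 = max(EF_Task 2=3, EF_Task 4=11) = 11; EF_Task 8 = 11+3 = 14
ES_Task 9 = max(EF_Task 3=10, EF_Task 5=16) = 16; EF_Task 9 = 16+11 = 27
ES_Task 10 = max(EF_Task 6=15, EF_Task 7=21, EF_Task 8=14, EF_Task 9=27) = 27; EF_Task 10 = 27+5 = 32
Expected project duration μ = 32 days. Critical path: Task 4 → Task 5 → Task 9 → Task 10.

Variance along critical path = 4.000 + 0.444 + 11.111 + 7.111 = 22.667; σ = √22.667 = 4.761 days.
Z = (30 − 32) / 4.761 = -0.420
P(T ≤ 30) = Φ(-0.420) ≈ 0.337

0.337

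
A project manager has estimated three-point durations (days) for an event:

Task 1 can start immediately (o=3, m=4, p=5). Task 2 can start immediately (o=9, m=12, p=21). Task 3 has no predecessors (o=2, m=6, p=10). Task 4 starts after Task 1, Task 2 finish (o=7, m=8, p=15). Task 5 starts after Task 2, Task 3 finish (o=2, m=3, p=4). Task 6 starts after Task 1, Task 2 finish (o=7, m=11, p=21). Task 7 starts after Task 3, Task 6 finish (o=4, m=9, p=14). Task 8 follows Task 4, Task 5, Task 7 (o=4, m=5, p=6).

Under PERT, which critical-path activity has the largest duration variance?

Task 6

te_Task 1 = (3 + 4·4 + 5)/6 = 24/6 = 4; σ²_Task 1 = ((5−3)/6)² = 0.111
te_Task 2 = (9 + 4·12 + 21)/6 = 78/6 = 13; σ²_Task 2 = ((21−9)/6)² = 4.000
te_Task 3 = (2 + 4·6 + 10)/6 = 36/6 = 6; σ²_Task 3 = ((10−2)/6)² = 1.778
te_Task 4 = (7 + 4·8 + 15)/6 = 54/6 = 9; σ²_Task 4 = ((15−7)/6)² = 1.778
te_Task 5 = (2 + 4·3 + 4)/6 = 18/6 = 3; σ²_Task 5 = ((4−2)/6)² = 0.111
te_Task 6 = (7 + 4·11 + 21)/6 = 72/6 = 12; σ²_Task 6 = ((21−7)/6)² = 5.444
te_Task 7 = (4 + 4·9 + 14)/6 = 54/6 = 9; σ²_Task 7 = ((14−4)/6)² = 2.778
te_Task 8 = (4 + 4·5 + 6)/6 = 30/6 = 5; σ²_Task 8 = ((6−4)/6)² = 0.111

Forward pass:
ES_Task 1 = 0; EF_Task 1 = 4
ES_Task 2 = 0; EF_Task 2 = 13
ES_Task 3 = 0; EF_Task 3 = 6
ES_Task 4 = max(EF_Task 1=4, EF_Task 2=13) = 13; EF_Task 4 = 13+9 = 22
ES_Task 5 = max(EF_Task 2=13, EF_Task 3=6) = 13; EF_Task 5 = 13+3 = 16
ES_Task 6 = max(EF_Task 1=4, EF_Task 2=13) = 13; EF_Task 6 = 13+12 = 25
ES_Task 7 = max(EF_Task 3=6, EF_Task 6=25) = 25; EF_Task 7 = 25+9 = 34
ES_Task 8 = max(EF_Task 4=22, EF_Task 5=16, EF_Task 7=34) = 34; EF_Task 8 = 34+5 = 39
Expected project duration μ = 39 days. Critical path: Task 2 → Task 6 → Task 7 → Task 8.

Variances on critical path: σ²_Task 2=4.000, σ²_Task 6=5.444, σ²_Task 7=2.778, σ²_Task 8=0.111.
Largest is σ²_Task 6 = 5.444.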